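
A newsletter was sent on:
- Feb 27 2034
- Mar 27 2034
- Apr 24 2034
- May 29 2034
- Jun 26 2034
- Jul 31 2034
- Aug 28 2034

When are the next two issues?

Sep 25 2034, Oct 30 2034

These are Mondays with 28, 28, 35, 28, 35, 28-day gaps.
Each is the final Monday of its month — May 29 2034 is past the 28th, so '4th Monday' doesn't fit.
Last Monday of September 2034: Sep 25 2034.
October 2034 ends with Monday Oct 30 2034.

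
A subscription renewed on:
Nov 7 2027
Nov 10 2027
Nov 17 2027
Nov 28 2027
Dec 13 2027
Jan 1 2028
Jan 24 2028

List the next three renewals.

Feb 20 2028, Mar 22 2028, Apr 26 2028

Gaps: 3, 7, 11, 15, 19, 23 days — each gap is 4 larger than the previous one.
Next gap: 27 days. Jan 24 2028 + 27 days = Feb 20 2028.
Next gap: 31 days. Feb 20 2028 + 31 days = Mar 22 2028.
Next gap: 35 days. Mar 22 2028 + 35 days = Apr 26 2028.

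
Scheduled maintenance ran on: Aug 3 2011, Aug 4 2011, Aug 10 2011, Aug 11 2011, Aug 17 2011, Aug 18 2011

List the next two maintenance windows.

Aug 24 2011, Aug 25 2011

The gap pattern 1, 6, 1, 6, 1 repeats every 2 events.
These are the Wednesdays and Thursdays of each week.
Next Wednesday: Aug 24 2011.
Next Thursday: Aug 25 2011.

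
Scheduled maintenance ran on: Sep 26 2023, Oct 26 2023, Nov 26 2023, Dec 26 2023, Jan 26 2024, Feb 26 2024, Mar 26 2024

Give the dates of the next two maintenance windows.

Apr 26 2024, May 26 2024

The day-of-month is always 26 (30, 31, 30, 31, 31, 29 days between events).
So this recurs on the 26th of each month.
Next: April 2024 → Apr 26 2024.
May 2024: May 26 2024.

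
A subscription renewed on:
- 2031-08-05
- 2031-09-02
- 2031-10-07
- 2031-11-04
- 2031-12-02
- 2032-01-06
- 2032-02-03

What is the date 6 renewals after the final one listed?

2032-08-03

These are Tuesdays at 28- or 35-day spacing (28, 35, 28, 28, 35, 28).
The pattern: 1st Tuesday of the month.
1st Tuesday of March 2032: 2032-03-02.
April 2032 — 1st Tuesday is 2032-04-06.
May 2032 — 1st Tuesday is 2032-05-04.
1st Tuesday of June 2032: 2032-06-01.
1st Tuesday of July 2032: 2032-07-06.
August 2032 — 1st Tuesday is 2032-08-03.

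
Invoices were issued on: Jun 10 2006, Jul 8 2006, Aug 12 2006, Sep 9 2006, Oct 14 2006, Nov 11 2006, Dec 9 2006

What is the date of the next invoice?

Jan 13 2007

These are Saturdays at 28- or 35-day spacing (28, 35, 28, 35, 28, 28).
The pattern: 2nd Saturday of the month.
2nd Saturday of January 2007: Jan 13 2007.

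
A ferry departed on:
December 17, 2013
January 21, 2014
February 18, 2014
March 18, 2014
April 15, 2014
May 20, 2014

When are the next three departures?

June 17, 2014; July 15, 2014; August 19, 2014

All dates are Tuesdays, 35, 28, 28, 28, 35 days apart.
Specifically, the 3rd Tuesday of each month.
June 2014 — 3rd Tuesday is June 17, 2014.
July 2014 — 3rd Tuesday is July 15, 2014.
August 2014 — 3rd Tuesday is August 19, 2014.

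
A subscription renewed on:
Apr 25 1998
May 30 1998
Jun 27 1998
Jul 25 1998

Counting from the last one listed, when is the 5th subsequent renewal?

These are Saturdays with 35, 28, 28-day gaps.
Each is the final Saturday of its month — May 30 1998 is past the 28th, so '4th Saturday' doesn't fit.
August 1998 ends with Saturday Aug 29 1998.
Last Saturday of September 1998: Sep 26 1998.
Last Saturday of October 1998: Oct 31 1998.
Last Saturday of November 1998: Nov 28 1998.
Last Saturday of December 1998: Dec 26 1998.

Dec 26 1998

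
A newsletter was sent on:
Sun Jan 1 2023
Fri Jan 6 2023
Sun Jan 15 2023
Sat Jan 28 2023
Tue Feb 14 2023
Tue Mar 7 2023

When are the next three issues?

Sat Apr 1 2023, Sun Apr 30 2023, Fri Jun 2 2023

Gaps: 5, 9, 13, 17, 21 days — each gap is 4 larger than the previous one.
Next gap: 25 days. Tue Mar 7 2023 + 25 days = Sat Apr 1 2023.
Next gap: 29 days. Sat Apr 1 2023 + 29 days = Sun Apr 30 2023.
Next gap: 33 days. Sun Apr 30 2023 + 33 days = Fri Jun 2 2023.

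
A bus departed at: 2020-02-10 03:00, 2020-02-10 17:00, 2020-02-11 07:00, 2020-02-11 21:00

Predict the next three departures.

The interval is a steady 14 hours (14, 14, 14).
2020-02-11 21:00 + 14 h = 2020-02-12 11:00.
2020-02-12 11:00 + 14 h = 2020-02-13 01:00.
2020-02-13 01:00 + 14 h = 2020-02-13 15:00.

2020-02-12 11:00, 2020-02-13 01:00, 2020-02-13 15:00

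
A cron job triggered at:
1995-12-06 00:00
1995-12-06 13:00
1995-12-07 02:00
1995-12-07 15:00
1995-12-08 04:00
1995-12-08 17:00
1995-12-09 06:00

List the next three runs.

Gaps: 13, 13, 13, 13, 13, 13 hours — each event is 13 hours after the previous one.
1995-12-09 06:00 + 13 h = 1995-12-09 19:00.
1995-12-09 19:00 + 13 h = 1995-12-10 08:00.
1995-12-10 08:00 + 13 h = 1995-12-10 21:00.

1995-12-09 19:00, 1995-12-10 08:00, 1995-12-10 21:00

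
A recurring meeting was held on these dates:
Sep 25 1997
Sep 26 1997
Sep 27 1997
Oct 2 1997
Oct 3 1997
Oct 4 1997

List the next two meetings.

Oct 9 1997, Oct 10 1997

Every event lands on a Thursday or Friday or Saturday (gaps cycle 1, 1, 5, 1, 1).
So the schedule is: every Thursday, Friday and Saturday.
The following Thursday is Oct 9 1997.
The following Friday is Oct 10 1997.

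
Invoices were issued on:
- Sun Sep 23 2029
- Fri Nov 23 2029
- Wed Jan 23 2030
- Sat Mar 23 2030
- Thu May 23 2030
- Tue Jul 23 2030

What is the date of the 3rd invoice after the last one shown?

Thu Jan 23 2031

Each date is the 23rd; the gaps (61, 61, 59, 61, 61) track the month lengths.
The rule is the 23rd of every 2 months.
Next: September 2030 → Mon Sep 23 2030.
Next: November 2030 → Sat Nov 23 2030.
January 2031: Thu Jan 23 2031.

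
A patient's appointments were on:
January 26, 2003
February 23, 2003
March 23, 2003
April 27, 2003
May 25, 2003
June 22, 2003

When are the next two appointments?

Gaps: 28, 28, 35, 28, 28 days — a mix of 28 and 35. Every date is a Sunday.
Each is the 4th Sunday of its month.
4th Sunday of July 2003: July 27, 2003.
4th Sunday of August 2003: August 24, 2003.

July 27, 2003; August 24, 2003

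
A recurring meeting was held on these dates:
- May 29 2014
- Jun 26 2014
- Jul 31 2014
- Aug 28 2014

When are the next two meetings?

All Thursdays; the gaps (28, 35, 28) vary with month length.
This is the last Thursday of each month.
Last Thursday of September 2014: Sep 25 2014.
Last Thursday of October 2014: Oct 30 2014.

Sep 25 2014, Oct 30 2014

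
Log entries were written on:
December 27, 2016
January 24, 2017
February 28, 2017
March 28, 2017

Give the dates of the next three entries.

All dates are Tuesdays, 28, 35, 28 days apart.
Specifically, the 4th Tuesday of each month.
April 2017 — 4th Tuesday is April 25, 2017.
May 2017 — 4th Tuesday is May 23, 2017.
4th Tuesday of June 2017: June 27, 2017.

April 25, 2017; May 23, 2017; June 27, 2017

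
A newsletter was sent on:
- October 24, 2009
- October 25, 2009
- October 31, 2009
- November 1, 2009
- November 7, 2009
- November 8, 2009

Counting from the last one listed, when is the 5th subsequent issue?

November 28, 2009

Gaps: 1, 6, 1, 6, 1 days — not constant, but cyclic with period 2.
The events fall on every Saturday and Sunday.
The following Saturday is November 14, 2009.
Next Sunday: November 15, 2009.
Next Saturday: November 21, 2009.
Next Sunday: November 22, 2009.
Next Saturday: November 28, 2009.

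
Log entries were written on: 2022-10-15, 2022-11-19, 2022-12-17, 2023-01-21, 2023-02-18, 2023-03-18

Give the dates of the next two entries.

All dates are Saturdays, 35, 28, 35, 28, 28 days apart.
Specifically, the 3rd Saturday of each month.
3rd Saturday of April 2023: 2023-04-15.
3rd Saturday of May 2023: 2023-05-20.

2023-04-15, 2023-05-20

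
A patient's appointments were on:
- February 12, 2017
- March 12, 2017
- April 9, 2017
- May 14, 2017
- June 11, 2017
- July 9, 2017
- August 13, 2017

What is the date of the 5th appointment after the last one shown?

These are Sundays at 28- or 35-day spacing (28, 28, 35, 28, 28, 35).
The pattern: 2nd Sunday of the month.
September 2017 — 2nd Sunday is September 10, 2017.
2nd Sunday of October 2017: October 8, 2017.
November 2017 — 2nd Sunday is November 12, 2017.
2nd Sunday of December 2017: December 10, 2017.
2nd Sunday of January 2018: January 14, 2018.

January 14, 2018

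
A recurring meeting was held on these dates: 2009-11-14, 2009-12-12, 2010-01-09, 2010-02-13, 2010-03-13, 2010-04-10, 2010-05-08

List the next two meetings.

2010-06-12, 2010-07-10

All dates are Saturdays, 28, 28, 35, 28, 28, 28 days apart.
Specifically, the 2nd Saturday of each month.
2nd Saturday of June 2010: 2010-06-12.
July 2010 — 2nd Saturday is 2010-07-10.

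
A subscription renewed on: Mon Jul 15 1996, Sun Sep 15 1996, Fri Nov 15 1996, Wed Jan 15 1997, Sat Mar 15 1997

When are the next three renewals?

Gaps: 62, 61, 61, 59 days — not constant. Every event is on the 15th of the month.
Pattern: the 15th of every 2 months.
May 1997: Thu May 15 1997.
Next: July 1997 → Tue Jul 15 1997.
September 1997: Mon Sep 15 1997.

Thu May 15 1997, Tue Jul 15 1997, Mon Sep 15 1997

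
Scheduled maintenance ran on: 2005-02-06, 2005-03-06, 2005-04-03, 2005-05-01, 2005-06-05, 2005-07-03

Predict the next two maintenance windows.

2005-08-07, 2005-09-04

All dates are Sundays, 28, 28, 28, 35, 28 days apart.
Specifically, the 1st Sunday of each month.
1st Sunday of August 2005: 2005-08-07.
September 2005 — 1st Sunday is 2005-09-04.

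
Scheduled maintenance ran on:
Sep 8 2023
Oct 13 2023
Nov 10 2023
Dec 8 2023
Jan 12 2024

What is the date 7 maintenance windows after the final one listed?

All dates are Fridays, 35, 28, 28, 35 days apart.
Specifically, the 2nd Friday of each month.
February 2024 — 2nd Friday is Feb 9 2024.
March 2024 — 2nd Friday is Mar 8 2024.
April 2024 — 2nd Friday is Apr 12 2024.
May 2024 — 2nd Friday is May 10 2024.
June 2024 — 2nd Friday is Jun 14 2024.
2nd Friday of July 2024: Jul 12 2024.
August 2024 — 2nd Friday is Aug 9 2024.

Aug 9 2024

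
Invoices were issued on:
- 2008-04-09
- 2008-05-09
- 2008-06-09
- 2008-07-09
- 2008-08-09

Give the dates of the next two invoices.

2008-09-09, 2008-10-09

Gaps: 30, 31, 30, 31 days — not constant. Every event is on the 9th of the month.
Pattern: the 9th of each month.
Next: September 2008 → 2008-09-09.
Next: October 2008 → 2008-10-09.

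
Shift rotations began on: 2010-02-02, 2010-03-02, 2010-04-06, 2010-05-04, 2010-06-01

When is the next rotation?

Gaps: 28, 35, 28, 28 days — a mix of 28 and 35. Every date is a Tuesday.
Each is the 1st Tuesday of its month.
1st Tuesday of July 2010: 2010-07-06.

2010-07-06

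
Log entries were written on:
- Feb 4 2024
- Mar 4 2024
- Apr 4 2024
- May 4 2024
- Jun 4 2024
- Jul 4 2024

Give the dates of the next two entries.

Aug 4 2024, Sep 4 2024

Each date is the 4th; the gaps (29, 31, 30, 31, 30) track the month lengths.
The rule is the 4th of each month.
August 2024: Aug 4 2024.
Next: September 2024 → Sep 4 2024.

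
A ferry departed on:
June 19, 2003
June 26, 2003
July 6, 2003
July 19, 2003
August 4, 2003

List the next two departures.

August 23, 2003; September 14, 2003

The spacing grows by 3 each time: 7, 10, 13, 16 days.
Next gap: 19 days. August 4, 2003 + 19 days = August 23, 2003.
Next gap: 22 days. August 23, 2003 + 22 days = September 14, 2003.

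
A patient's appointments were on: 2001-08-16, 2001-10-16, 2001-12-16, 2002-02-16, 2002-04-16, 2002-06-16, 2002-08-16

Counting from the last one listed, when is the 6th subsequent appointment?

Gaps: 61, 61, 62, 59, 61, 61 days — not constant. Every event is on the 16th of the month.
Pattern: the 16th of every 2 months.
October 2002: 2002-10-16.
Next: December 2002 → 2002-12-16.
Next: February 2003 → 2003-02-16.
Next: April 2003 → 2003-04-16.
Next: June 2003 → 2003-06-16.
Next: August 2003 → 2003-08-16.

2003-08-16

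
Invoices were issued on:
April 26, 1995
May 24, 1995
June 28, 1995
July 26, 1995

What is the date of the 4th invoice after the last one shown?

All dates are Wednesdays, 28, 35, 28 days apart.
Specifically, the 4th Wednesday of each month.
4th Wednesday of August 1995: August 23, 1995.
4th Wednesday of September 1995: September 27, 1995.
October 1995 — 4th Wednesday is October 25, 1995.
November 1995 — 4th Wednesday is November 22, 1995.

November 22, 1995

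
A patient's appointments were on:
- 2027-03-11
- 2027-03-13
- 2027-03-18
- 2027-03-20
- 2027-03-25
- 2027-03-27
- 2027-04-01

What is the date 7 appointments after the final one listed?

The gap pattern 2, 5, 2, 5, 2, 5 repeats every 2 events.
These are the Thursdays and Saturdays of each week.
Next Saturday: 2027-04-03.
The following Thursday is 2027-04-08.
Next Saturday: 2027-04-10.
Next Thursday: 2027-04-15.
Next Saturday: 2027-04-17.
Next Thursday: 2027-04-22.
Next Saturday: 2027-04-24.

2027-04-24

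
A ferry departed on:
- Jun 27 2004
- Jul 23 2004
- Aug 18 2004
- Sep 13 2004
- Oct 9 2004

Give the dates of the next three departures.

The spacing is 26, 26, 26, 26 days — always 26 days.
Oct 9 2004 + 26 days = Nov 4 2004.
Nov 4 2004 + 26 days = Nov 30 2004.
Nov 30 2004 + 26 days = Dec 26 2004.

Nov 4 2004, Nov 30 2004, Dec 26 2004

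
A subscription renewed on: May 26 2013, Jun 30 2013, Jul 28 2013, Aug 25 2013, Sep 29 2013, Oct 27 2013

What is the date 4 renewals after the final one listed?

Every date is a Sunday; gaps 35, 28, 28, 35, 28 days.
Each is the last Sunday of its month (at least one falls on the 29th or later, ruling out '4th Sunday').
November 2013 ends with Sunday Nov 24 2013.
Last Sunday of December 2013: Dec 29 2013.
Last Sunday of January 2014: Jan 26 2014.
Last Sunday of February 2014: Feb 23 2014.

Feb 23 2014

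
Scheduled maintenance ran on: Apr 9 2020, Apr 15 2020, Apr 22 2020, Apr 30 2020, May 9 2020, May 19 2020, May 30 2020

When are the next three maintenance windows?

Jun 11 2020, Jun 24 2020, Jul 8 2020

Gaps: 6, 7, 8, 9, 10, 11 days — each gap is 1 larger than the previous one.
Next gap: 12 days. May 30 2020 + 12 days = Jun 11 2020.
Next gap: 13 days. Jun 11 2020 + 13 days = Jun 24 2020.
Next gap: 14 days. Jun 24 2020 + 14 days = Jul 8 2020.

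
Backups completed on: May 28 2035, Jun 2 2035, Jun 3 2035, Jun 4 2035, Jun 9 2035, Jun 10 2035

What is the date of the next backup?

Every event lands on a Monday or Saturday or Sunday (gaps cycle 5, 1, 1, 5, 1).
So the schedule is: every Monday, Saturday and Sunday.
The following Monday is Jun 11 2035.

Jun 11 2035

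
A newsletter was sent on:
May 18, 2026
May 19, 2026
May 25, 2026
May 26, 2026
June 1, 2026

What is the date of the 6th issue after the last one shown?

Gaps: 1, 6, 1, 6 days — not constant, but cyclic with period 2.
The events fall on every Monday and Tuesday.
Next Tuesday: June 2, 2026.
The following Monday is June 8, 2026.
The following Tuesday is June 9, 2026.
The following Monday is June 15, 2026.
Next Tuesday: June 16, 2026.
The following Monday is June 22, 2026.

June 22, 2026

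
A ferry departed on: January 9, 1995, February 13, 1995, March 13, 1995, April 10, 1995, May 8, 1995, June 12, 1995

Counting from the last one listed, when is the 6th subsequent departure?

December 11, 1995

All dates are Mondays, 35, 28, 28, 28, 35 days apart.
Specifically, the 2nd Monday of each month.
July 1995 — 2nd Monday is July 10, 1995.
2nd Monday of August 1995: August 14, 1995.
2nd Monday of September 1995: September 11, 1995.
2nd Monday of October 1995: October 9, 1995.
2nd Monday of November 1995: November 13, 1995.
2nd Monday of December 1995: December 11, 1995.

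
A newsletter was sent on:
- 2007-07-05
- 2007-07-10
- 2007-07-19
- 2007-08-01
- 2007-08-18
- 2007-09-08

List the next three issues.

The spacing grows by 4 each time: 5, 9, 13, 17, 21 days.
Next gap: 25 days. 2007-09-08 + 25 days = 2007-10-03.
Next gap: 29 days. 2007-10-03 + 29 days = 2007-11-01.
Next gap: 33 days. 2007-11-01 + 33 days = 2007-12-04.

2007-10-03, 2007-11-01, 2007-12-04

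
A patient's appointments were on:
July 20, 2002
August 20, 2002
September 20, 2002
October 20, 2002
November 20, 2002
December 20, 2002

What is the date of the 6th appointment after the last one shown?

Each date is the 20th; the gaps (31, 31, 30, 31, 30) track the month lengths.
The rule is the 20th of each month.
January 2003: January 20, 2003.
Next: February 2003 → February 20, 2003.
Next: March 2003 → March 20, 2003.
April 2003: April 20, 2003.
May 2003: May 20, 2003.
Next: June 2003 → June 20, 2003.

June 20, 2003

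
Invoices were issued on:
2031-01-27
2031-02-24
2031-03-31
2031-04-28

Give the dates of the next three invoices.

2031-05-26, 2031-06-30, 2031-07-28

These are Mondays with 28, 35, 28-day gaps.
Each is the final Monday of its month — 2031-03-31 is past the 28th, so '4th Monday' doesn't fit.
May 2031 ends with Monday 2031-05-26.
Last Monday of June 2031: 2031-06-30.
Last Monday of July 2031: 2031-07-28.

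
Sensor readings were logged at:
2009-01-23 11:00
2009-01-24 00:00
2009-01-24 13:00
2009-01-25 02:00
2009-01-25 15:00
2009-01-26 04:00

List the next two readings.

2009-01-26 17:00, 2009-01-27 06:00

The interval is a steady 13 hours (13, 13, 13, 13, 13).
2009-01-26 04:00 + 13 h = 2009-01-26 17:00.
2009-01-26 17:00 + 13 h = 2009-01-27 06:00.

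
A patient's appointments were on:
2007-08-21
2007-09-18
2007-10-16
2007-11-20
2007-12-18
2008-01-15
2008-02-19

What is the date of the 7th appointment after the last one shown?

2008-09-16

These are Tuesdays at 28- or 35-day spacing (28, 28, 35, 28, 28, 35).
The pattern: 3rd Tuesday of the month.
March 2008 — 3rd Tuesday is 2008-03-18.
3rd Tuesday of April 2008: 2008-04-15.
3rd Tuesday of May 2008: 2008-05-20.
3rd Tuesday of June 2008: 2008-06-17.
3rd Tuesday of July 2008: 2008-07-15.
3rd Tuesday of August 2008: 2008-08-19.
3rd Tuesday of September 2008: 2008-09-16.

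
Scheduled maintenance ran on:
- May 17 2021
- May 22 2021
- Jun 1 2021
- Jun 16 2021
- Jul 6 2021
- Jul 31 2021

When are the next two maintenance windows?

Intervals are 5, 10, 15, 20, 25 days — an arithmetic progression with common difference 5.
Next gap: 30 days. Jul 31 2021 + 30 days = Aug 30 2021.
Next gap: 35 days. Aug 30 2021 + 35 days = Oct 4 2021.

Aug 30 2021, Oct 4 2021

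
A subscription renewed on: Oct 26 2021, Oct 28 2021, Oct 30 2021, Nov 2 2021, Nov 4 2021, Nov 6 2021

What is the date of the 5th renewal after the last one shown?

Nov 18 2021

The gap pattern 2, 2, 3, 2, 2 repeats every 3 events.
These are the Tuesdays, Thursdays and Saturdays of each week.
Next Tuesday: Nov 9 2021.
Next Thursday: Nov 11 2021.
The following Saturday is Nov 13 2021.
The following Tuesday is Nov 16 2021.
The following Thursday is Nov 18 2021.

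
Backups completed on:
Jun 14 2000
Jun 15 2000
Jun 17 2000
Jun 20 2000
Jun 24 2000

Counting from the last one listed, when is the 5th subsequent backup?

Jul 29 2000

The spacing grows by 1 each time: 1, 2, 3, 4 days.
Next gap: 5 days. Jun 24 2000 + 5 days = Jun 29 2000.
Next gap: 6 days. Jun 29 2000 + 6 days = Jul 5 2000.
Next gap: 7 days. Jul 5 2000 + 7 days = Jul 12 2000.
Next gap: 8 days. Jul 12 2000 + 8 days = Jul 20 2000.
Next gap: 9 days. Jul 20 2000 + 9 days = Jul 29 2000.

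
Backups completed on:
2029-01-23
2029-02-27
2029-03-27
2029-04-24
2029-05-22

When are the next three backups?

2029-06-26, 2029-07-24, 2029-08-28

Gaps: 35, 28, 28, 28 days — a mix of 28 and 35. Every date is a Tuesday.
Each is the 4th Tuesday of its month.
June 2029 — 4th Tuesday is 2029-06-26.
4th Tuesday of July 2029: 2029-07-24.
August 2029 — 4th Tuesday is 2029-08-28.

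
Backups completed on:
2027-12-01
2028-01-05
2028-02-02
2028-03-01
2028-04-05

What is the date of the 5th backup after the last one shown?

These are Wednesdays at 28- or 35-day spacing (35, 28, 28, 35).
The pattern: 1st Wednesday of the month.
1st Wednesday of May 2028: 2028-05-03.
June 2028 — 1st Wednesday is 2028-06-07.
July 2028 — 1st Wednesday is 2028-07-05.
August 2028 — 1st Wednesday is 2028-08-02.
1st Wednesday of September 2028: 2028-09-06.

2028-09-06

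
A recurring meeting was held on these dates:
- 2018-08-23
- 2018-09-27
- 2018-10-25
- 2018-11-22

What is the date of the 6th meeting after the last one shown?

All dates are Thursdays, 35, 28, 28 days apart.
Specifically, the 4th Thursday of each month.
4th Thursday of December 2018: 2018-12-27.
January 2019 — 4th Thursday is 2019-01-24.
February 2019 — 4th Thursday is 2019-02-28.
March 2019 — 4th Thursday is 2019-03-28.
April 2019 — 4th Thursday is 2019-04-25.
4th Thursday of May 2019: 2019-05-23.

2019-05-23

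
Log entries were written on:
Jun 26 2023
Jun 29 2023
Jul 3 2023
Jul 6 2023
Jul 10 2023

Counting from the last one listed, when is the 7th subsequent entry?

Aug 3 2023

The gap pattern 3, 4, 3, 4 repeats every 2 events.
These are the Mondays and Thursdays of each week.
The following Thursday is Jul 13 2023.
The following Monday is Jul 17 2023.
The following Thursday is Jul 20 2023.
The following Monday is Jul 24 2023.
The following Thursday is Jul 27 2023.
Next Monday: Jul 31 2023.
Next Thursday: Aug 3 2023.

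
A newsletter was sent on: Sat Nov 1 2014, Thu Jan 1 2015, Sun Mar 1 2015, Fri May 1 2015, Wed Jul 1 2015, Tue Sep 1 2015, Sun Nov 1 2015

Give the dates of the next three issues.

Fri Jan 1 2016, Tue Mar 1 2016, Sun May 1 2016

Each date is the 1st; the gaps (61, 59, 61, 61, 62, 61) track the month lengths.
The rule is the 1st of every 2 months.
January 2016: Fri Jan 1 2016.
March 2016: Tue Mar 1 2016.
May 2016: Sun May 1 2016.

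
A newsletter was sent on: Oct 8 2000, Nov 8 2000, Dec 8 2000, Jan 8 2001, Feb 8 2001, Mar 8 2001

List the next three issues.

Each date is the 8th; the gaps (31, 30, 31, 31, 28) track the month lengths.
The rule is the 8th of each month.
Next: April 2001 → Apr 8 2001.
May 2001: May 8 2001.
Next: June 2001 → Jun 8 2001.

Apr 8 2001, May 8 2001, Jun 8 2001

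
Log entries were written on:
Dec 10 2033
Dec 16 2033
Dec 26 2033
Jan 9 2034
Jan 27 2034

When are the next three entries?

Feb 18 2034, Mar 16 2034, Apr 15 2034

Intervals are 6, 10, 14, 18 days — an arithmetic progression with common difference 4.
Next gap: 22 days. Jan 27 2034 + 22 days = Feb 18 2034.
Next gap: 26 days. Feb 18 2034 + 26 days = Mar 16 2034.
Next gap: 30 days. Mar 16 2034 + 30 days = Apr 15 2034.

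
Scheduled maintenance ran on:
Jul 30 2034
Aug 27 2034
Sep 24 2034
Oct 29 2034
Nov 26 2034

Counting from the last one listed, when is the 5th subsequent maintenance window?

All Sundays; the gaps (28, 28, 35, 28) vary with month length.
This is the last Sunday of each month.
December 2034 ends with Sunday Dec 31 2034.
Last Sunday of January 2035: Jan 28 2035.
Last Sunday of February 2035: Feb 25 2035.
Last Sunday of March 2035: Mar 25 2035.
April 2035 ends with Sunday Apr 29 2035.

Apr 29 2035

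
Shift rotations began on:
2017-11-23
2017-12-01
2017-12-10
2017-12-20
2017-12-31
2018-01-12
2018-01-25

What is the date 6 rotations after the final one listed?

Intervals are 8, 9, 10, 11, 12, 13 days — an arithmetic progression with common difference 1.
Next gap: 14 days. 2018-01-25 + 14 days = 2018-02-08.
Next gap: 15 days. 2018-02-08 + 15 days = 2018-02-23.
Next gap: 16 days. 2018-02-23 + 16 days = 2018-03-11.
Next gap: 17 days. 2018-03-11 + 17 days = 2018-03-28.
Next gap: 18 days. 2018-03-28 + 18 days = 2018-04-15.
Next gap: 19 days. 2018-04-15 + 19 days = 2018-05-04.

2018-05-04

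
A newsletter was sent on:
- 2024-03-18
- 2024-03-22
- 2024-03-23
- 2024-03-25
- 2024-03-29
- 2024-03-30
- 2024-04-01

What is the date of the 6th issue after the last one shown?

Every event lands on a Monday or Friday or Saturday (gaps cycle 4, 1, 2, 4, 1, 2).
So the schedule is: every Monday, Friday and Saturday.
The following Friday is 2024-04-05.
Next Saturday: 2024-04-06.
Next Monday: 2024-04-08.
The following Friday is 2024-04-12.
Next Saturday: 2024-04-13.
Next Monday: 2024-04-15.

2024-04-15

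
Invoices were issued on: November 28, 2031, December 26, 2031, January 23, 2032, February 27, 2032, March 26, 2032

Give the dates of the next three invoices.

All dates are Fridays, 28, 28, 35, 28 days apart.
Specifically, the 4th Friday of each month.
4th Friday of April 2032: April 23, 2032.
May 2032 — 4th Friday is May 28, 2032.
4th Friday of June 2032: June 25, 2032.

April 23, 2032; May 28, 2032; June 25, 2032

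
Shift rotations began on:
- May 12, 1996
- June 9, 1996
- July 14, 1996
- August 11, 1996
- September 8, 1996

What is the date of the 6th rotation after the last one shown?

All dates are Sundays, 28, 35, 28, 28 days apart.
Specifically, the 2nd Sunday of each month.
October 1996 — 2nd Sunday is October 13, 1996.
2nd Sunday of November 1996: November 10, 1996.
2nd Sunday of December 1996: December 8, 1996.
January 1997 — 2nd Sunday is January 12, 1997.
February 1997 — 2nd Sunday is February 9, 1997.
March 1997 — 2nd Sunday is March 9, 1997.

March 9, 1997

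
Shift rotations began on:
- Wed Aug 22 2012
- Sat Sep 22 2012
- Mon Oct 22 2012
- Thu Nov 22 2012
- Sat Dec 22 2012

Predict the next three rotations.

Gaps: 31, 30, 31, 30 days — not constant. Every event is on the 22nd of the month.
Pattern: the 22nd of each month.
Next: January 2013 → Tue Jan 22 2013.
February 2013: Fri Feb 22 2013.
March 2013: Fri Mar 22 2013.

Tue Jan 22 2013, Fri Feb 22 2013, Fri Mar 22 2013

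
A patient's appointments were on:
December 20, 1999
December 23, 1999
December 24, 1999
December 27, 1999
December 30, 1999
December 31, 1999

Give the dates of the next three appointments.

Every event lands on a Monday or Thursday or Friday (gaps cycle 3, 1, 3, 3, 1).
So the schedule is: every Monday, Thursday and Friday.
The following Monday is January 3, 2000.
The following Thursday is January 6, 2000.
Next Friday: January 7, 2000.

January 3, 2000; January 6, 2000; January 7, 2000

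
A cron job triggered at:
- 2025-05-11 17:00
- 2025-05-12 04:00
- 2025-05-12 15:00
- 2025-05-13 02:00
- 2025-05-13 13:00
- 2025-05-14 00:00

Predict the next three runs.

2025-05-14 11:00, 2025-05-14 22:00, 2025-05-15 09:00

Gaps: 11, 11, 11, 11, 11 hours — each event is 11 hours after the previous one.
2025-05-14 00:00 + 11 h = 2025-05-14 11:00.
2025-05-14 11:00 + 11 h = 2025-05-14 22:00.
2025-05-14 22:00 + 11 h = 2025-05-15 09:00.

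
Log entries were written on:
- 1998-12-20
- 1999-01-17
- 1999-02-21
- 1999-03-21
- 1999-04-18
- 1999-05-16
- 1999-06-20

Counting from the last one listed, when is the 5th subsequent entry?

1999-11-21

All dates are Sundays, 28, 35, 28, 28, 28, 35 days apart.
Specifically, the 3rd Sunday of each month.
July 1999 — 3rd Sunday is 1999-07-18.
3rd Sunday of August 1999: 1999-08-15.
3rd Sunday of September 1999: 1999-09-19.
October 1999 — 3rd Sunday is 1999-10-17.
3rd Sunday of November 1999: 1999-11-21.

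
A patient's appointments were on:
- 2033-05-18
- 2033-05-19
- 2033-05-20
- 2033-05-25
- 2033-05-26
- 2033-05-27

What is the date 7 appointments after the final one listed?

Every event lands on a Wednesday or Thursday or Friday (gaps cycle 1, 1, 5, 1, 1).
So the schedule is: every Wednesday, Thursday and Friday.
Next Wednesday: 2033-06-01.
The following Thursday is 2033-06-02.
Next Friday: 2033-06-03.
Next Wednesday: 2033-06-08.
The following Thursday is 2033-06-09.
The following Friday is 2033-06-10.
Next Wednesday: 2033-06-15.

2033-06-15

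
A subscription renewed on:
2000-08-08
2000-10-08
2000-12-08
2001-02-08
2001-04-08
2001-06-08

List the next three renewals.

The day-of-month is always 8 (61, 61, 62, 59, 61 days between events).
So this recurs on the 8th of every 2 months.
Next: August 2001 → 2001-08-08.
Next: October 2001 → 2001-10-08.
Next: December 2001 → 2001-12-08.

2001-08-08, 2001-10-08, 2001-12-08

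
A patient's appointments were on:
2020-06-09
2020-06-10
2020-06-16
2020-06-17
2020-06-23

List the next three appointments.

2020-06-24, 2020-06-30, 2020-07-01

Gaps: 1, 6, 1, 6 days — not constant, but cyclic with period 2.
The events fall on every Tuesday and Wednesday.
Next Wednesday: 2020-06-24.
Next Tuesday: 2020-06-30.
The following Wednesday is 2020-07-01.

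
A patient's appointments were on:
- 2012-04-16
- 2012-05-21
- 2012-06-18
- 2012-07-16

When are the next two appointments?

All dates are Mondays, 35, 28, 28 days apart.
Specifically, the 3rd Monday of each month.
3rd Monday of August 2012: 2012-08-20.
September 2012 — 3rd Monday is 2012-09-17.

2012-08-20, 2012-09-17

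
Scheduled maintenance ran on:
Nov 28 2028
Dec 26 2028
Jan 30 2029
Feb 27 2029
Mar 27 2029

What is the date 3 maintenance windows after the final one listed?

These are Tuesdays with 28, 35, 28, 28-day gaps.
Each is the final Tuesday of its month — Jan 30 2029 is past the 28th, so '4th Tuesday' doesn't fit.
April 2029 ends with Tuesday Apr 24 2029.
May 2029 ends with Tuesday May 29 2029.
Last Tuesday of June 2029: Jun 26 2029.

Jun 26 2029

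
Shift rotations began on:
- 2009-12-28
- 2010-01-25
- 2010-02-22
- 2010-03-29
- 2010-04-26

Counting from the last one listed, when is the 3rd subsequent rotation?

These are Mondays with 28, 28, 35, 28-day gaps.
Each is the final Monday of its month — 2010-03-29 is past the 28th, so '4th Monday' doesn't fit.
Last Monday of May 2010: 2010-05-31.
June 2010 ends with Monday 2010-06-28.
July 2010 ends with Monday 2010-07-26.

2010-07-26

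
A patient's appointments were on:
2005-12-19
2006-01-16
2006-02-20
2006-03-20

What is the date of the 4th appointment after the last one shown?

2006-07-17

All dates are Mondays, 28, 35, 28 days apart.
Specifically, the 3rd Monday of each month.
April 2006 — 3rd Monday is 2006-04-17.
May 2006 — 3rd Monday is 2006-05-15.
3rd Monday of June 2006: 2006-06-19.
July 2006 — 3rd Monday is 2006-07-17.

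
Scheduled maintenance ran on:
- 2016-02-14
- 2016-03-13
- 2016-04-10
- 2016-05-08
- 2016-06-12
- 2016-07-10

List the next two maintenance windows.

2016-08-14, 2016-09-11

All dates are Sundays, 28, 28, 28, 35, 28 days apart.
Specifically, the 2nd Sunday of each month.
August 2016 — 2nd Sunday is 2016-08-14.
2nd Sunday of September 2016: 2016-09-11.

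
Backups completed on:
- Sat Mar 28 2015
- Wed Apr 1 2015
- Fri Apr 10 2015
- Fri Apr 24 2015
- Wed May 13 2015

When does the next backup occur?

Sat Jun 6 2015

Gaps: 4, 9, 14, 19 days — each gap is 5 larger than the previous one.
Next gap: 24 days. Wed May 13 2015 + 24 days = Sat Jun 6 2015.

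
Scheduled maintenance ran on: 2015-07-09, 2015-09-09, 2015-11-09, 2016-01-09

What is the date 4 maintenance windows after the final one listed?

2016-09-09

Each date is the 9th; the gaps (62, 61, 61) track the month lengths.
The rule is the 9th of every 2 months.
March 2016: 2016-03-09.
Next: May 2016 → 2016-05-09.
July 2016: 2016-07-09.
Next: September 2016 → 2016-09-09.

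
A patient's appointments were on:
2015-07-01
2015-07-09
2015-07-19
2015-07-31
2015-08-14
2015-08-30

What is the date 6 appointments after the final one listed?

2016-01-15

The spacing grows by 2 each time: 8, 10, 12, 14, 16 days.
Next gap: 18 days. 2015-08-30 + 18 days = 2015-09-17.
Next gap: 20 days. 2015-09-17 + 20 days = 2015-10-07.
Next gap: 22 days. 2015-10-07 + 22 days = 2015-10-29.
Next gap: 24 days. 2015-10-29 + 24 days = 2015-11-22.
Next gap: 26 days. 2015-11-22 + 26 days = 2015-12-18.
Next gap: 28 days. 2015-12-18 + 28 days = 2016-01-15.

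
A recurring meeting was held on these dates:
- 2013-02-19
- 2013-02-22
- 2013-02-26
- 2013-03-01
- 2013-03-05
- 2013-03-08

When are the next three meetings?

Every event lands on a Tuesday or Friday (gaps cycle 3, 4, 3, 4, 3).
So the schedule is: every Tuesday and Friday.
The following Tuesday is 2013-03-12.
The following Friday is 2013-03-15.
The following Tuesday is 2013-03-19.

2013-03-12, 2013-03-15, 2013-03-19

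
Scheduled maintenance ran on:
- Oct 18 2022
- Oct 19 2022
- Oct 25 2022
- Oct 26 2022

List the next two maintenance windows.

Nov 1 2022, Nov 2 2022

Every event lands on a Tuesday or Wednesday (gaps cycle 1, 6, 1).
So the schedule is: every Tuesday and Wednesday.
Next Tuesday: Nov 1 2022.
The following Wednesday is Nov 2 2022.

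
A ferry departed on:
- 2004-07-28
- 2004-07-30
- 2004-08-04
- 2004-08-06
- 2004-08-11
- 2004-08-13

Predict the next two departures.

Every event lands on a Wednesday or Friday (gaps cycle 2, 5, 2, 5, 2).
So the schedule is: every Wednesday and Friday.
The following Wednesday is 2004-08-18.
Next Friday: 2004-08-20.

2004-08-18, 2004-08-20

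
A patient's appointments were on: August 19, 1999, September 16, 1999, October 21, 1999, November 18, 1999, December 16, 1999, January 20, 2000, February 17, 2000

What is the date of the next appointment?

March 16, 2000

Gaps: 28, 35, 28, 28, 35, 28 days — a mix of 28 and 35. Every date is a Thursday.
Each is the 3rd Thursday of its month.
3rd Thursday of March 2000: March 16, 2000.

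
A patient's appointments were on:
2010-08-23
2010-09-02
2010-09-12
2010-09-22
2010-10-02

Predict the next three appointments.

Every event comes 10 days after the last (10, 10, 10, 10).
2010-10-02 + 10 days = 2010-10-12.
2010-10-12 + 10 days = 2010-10-22.
2010-10-22 + 10 days = 2010-11-01.

2010-10-12, 2010-10-22, 2010-11-01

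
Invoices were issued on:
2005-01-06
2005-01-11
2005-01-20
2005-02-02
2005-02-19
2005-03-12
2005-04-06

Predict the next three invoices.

2005-05-05, 2005-06-07, 2005-07-14

Gaps: 5, 9, 13, 17, 21, 25 days — each gap is 4 larger than the previous one.
Next gap: 29 days. 2005-04-06 + 29 days = 2005-05-05.
Next gap: 33 days. 2005-05-05 + 33 days = 2005-06-07.
Next gap: 37 days. 2005-06-07 + 37 days = 2005-07-14.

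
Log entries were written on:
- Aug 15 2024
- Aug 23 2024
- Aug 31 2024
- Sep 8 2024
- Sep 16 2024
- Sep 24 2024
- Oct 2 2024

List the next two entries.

Gaps between consecutive events: 8, 8, 8, 8, 8, 8 days — a constant 8-day interval.
Oct 2 2024 + 8 days = Oct 10 2024.
Oct 10 2024 + 8 days = Oct 18 2024.

Oct 10 2024, Oct 18 2024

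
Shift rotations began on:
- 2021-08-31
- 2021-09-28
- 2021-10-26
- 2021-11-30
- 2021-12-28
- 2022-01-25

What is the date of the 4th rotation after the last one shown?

2022-05-31

All Tuesdays; the gaps (28, 28, 35, 28, 28) vary with month length.
This is the last Tuesday of each month.
Last Tuesday of February 2022: 2022-02-22.
March 2022 ends with Tuesday 2022-03-29.
Last Tuesday of April 2022: 2022-04-26.
May 2022 ends with Tuesday 2022-05-31.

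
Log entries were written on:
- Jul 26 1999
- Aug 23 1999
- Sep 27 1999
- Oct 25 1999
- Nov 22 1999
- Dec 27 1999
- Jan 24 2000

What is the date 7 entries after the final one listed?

Aug 28 2000

Gaps: 28, 35, 28, 28, 35, 28 days — a mix of 28 and 35. Every date is a Monday.
Each is the 4th Monday of its month.
4th Monday of February 2000: Feb 28 2000.
March 2000 — 4th Monday is Mar 27 2000.
April 2000 — 4th Monday is Apr 24 2000.
May 2000 — 4th Monday is May 22 2000.
4th Monday of June 2000: Jun 26 2000.
4th Monday of July 2000: Jul 24 2000.
August 2000 — 4th Monday is Aug 28 2000.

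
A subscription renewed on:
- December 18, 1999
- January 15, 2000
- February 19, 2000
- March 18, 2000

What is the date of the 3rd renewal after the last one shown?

These are Saturdays at 28- or 35-day spacing (28, 35, 28).
The pattern: 3rd Saturday of the month.
April 2000 — 3rd Saturday is April 15, 2000.
May 2000 — 3rd Saturday is May 20, 2000.
3rd Saturday of June 2000: June 17, 2000.

June 17, 2000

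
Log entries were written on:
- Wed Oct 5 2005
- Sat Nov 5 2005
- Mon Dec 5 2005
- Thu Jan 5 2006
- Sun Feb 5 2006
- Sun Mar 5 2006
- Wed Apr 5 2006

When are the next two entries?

Gaps: 31, 30, 31, 31, 28, 31 days — not constant. Every event is on the 5th of the month.
Pattern: the 5th of each month.
May 2006: Fri May 5 2006.
Next: June 2006 → Mon Jun 5 2006.

Fri May 5 2006, Mon Jun 5 2006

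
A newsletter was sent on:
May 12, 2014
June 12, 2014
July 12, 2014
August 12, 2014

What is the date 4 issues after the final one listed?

December 12, 2014

The day-of-month is always 12 (31, 30, 31 days between events).
So this recurs on the 12th of each month.
September 2014: September 12, 2014.
October 2014: October 12, 2014.
Next: November 2014 → November 12, 2014.
December 2014: December 12, 2014.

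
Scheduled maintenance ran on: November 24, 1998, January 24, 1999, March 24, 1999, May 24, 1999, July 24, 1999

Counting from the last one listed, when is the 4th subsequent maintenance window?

Each date is the 24th; the gaps (61, 59, 61, 61) track the month lengths.
The rule is the 24th of every 2 months.
September 1999: September 24, 1999.
Next: November 1999 → November 24, 1999.
Next: January 2000 → January 24, 2000.
Next: March 2000 → March 24, 2000.

March 24, 2000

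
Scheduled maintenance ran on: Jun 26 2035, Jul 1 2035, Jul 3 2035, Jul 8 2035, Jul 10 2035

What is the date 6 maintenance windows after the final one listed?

Gaps: 5, 2, 5, 2 days — not constant, but cyclic with period 2.
The events fall on every Tuesday and Sunday.
The following Sunday is Jul 15 2035.
The following Tuesday is Jul 17 2035.
Next Sunday: Jul 22 2035.
Next Tuesday: Jul 24 2035.
The following Sunday is Jul 29 2035.
The following Tuesday is Jul 31 2035.

Jul 31 2035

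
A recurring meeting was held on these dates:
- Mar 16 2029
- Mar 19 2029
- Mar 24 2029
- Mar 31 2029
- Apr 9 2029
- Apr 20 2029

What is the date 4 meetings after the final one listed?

Gaps: 3, 5, 7, 9, 11 days — each gap is 2 larger than the previous one.
Next gap: 13 days. Apr 20 2029 + 13 days = May 3 2029.
Next gap: 15 days. May 3 2029 + 15 days = May 18 2029.
Next gap: 17 days. May 18 2029 + 17 days = Jun 4 2029.
Next gap: 19 days. Jun 4 2029 + 19 days = Jun 23 2029.

Jun 23 2029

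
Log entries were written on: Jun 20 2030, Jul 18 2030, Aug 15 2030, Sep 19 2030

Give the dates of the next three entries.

Oct 17 2030, Nov 21 2030, Dec 19 2030

All dates are Thursdays, 28, 28, 35 days apart.
Specifically, the 3rd Thursday of each month.
October 2030 — 3rd Thursday is Oct 17 2030.
November 2030 — 3rd Thursday is Nov 21 2030.
3rd Thursday of December 2030: Dec 19 2030.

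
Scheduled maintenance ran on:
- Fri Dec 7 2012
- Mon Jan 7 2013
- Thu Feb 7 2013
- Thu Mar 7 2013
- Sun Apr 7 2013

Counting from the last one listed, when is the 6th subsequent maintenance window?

Mon Oct 7 2013

The day-of-month is always 7 (31, 31, 28, 31 days between events).
So this recurs on the 7th of each month.
Next: May 2013 → Tue May 7 2013.
June 2013: Fri Jun 7 2013.
Next: July 2013 → Sun Jul 7 2013.
August 2013: Wed Aug 7 2013.
September 2013: Sat Sep 7 2013.
Next: October 2013 → Mon Oct 7 2013.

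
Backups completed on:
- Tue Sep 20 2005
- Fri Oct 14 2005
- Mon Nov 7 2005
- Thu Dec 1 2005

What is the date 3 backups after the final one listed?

Sat Feb 11 2006

The spacing is 24, 24, 24 days — always 24 days.
Thu Dec 1 2005 + 24 days = Sun Dec 25 2005.
Sun Dec 25 2005 + 24 days = Wed Jan 18 2006.
Wed Jan 18 2006 + 24 days = Sat Feb 11 2006.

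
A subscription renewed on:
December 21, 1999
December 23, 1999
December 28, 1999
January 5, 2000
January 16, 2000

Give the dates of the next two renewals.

January 30, 2000; February 16, 2000

Intervals are 2, 5, 8, 11 days — an arithmetic progression with common difference 3.
Next gap: 14 days. January 16, 2000 + 14 days = January 30, 2000.
Next gap: 17 days. January 30, 2000 + 17 days = February 16, 2000.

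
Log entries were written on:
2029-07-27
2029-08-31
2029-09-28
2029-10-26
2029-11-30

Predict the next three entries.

These are Fridays with 35, 28, 28, 35-day gaps.
Each is the final Friday of its month — 2029-08-31 is past the 28th, so '4th Friday' doesn't fit.
December 2029 ends with Friday 2029-12-28.
Last Friday of January 2030: 2030-01-25.
Last Friday of February 2030: 2030-02-22.

2029-12-28, 2030-01-25, 2030-02-22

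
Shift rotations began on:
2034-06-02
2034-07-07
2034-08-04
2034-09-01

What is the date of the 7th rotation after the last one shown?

Gaps: 35, 28, 28 days — a mix of 28 and 35. Every date is a Friday.
Each is the 1st Friday of its month.
1st Friday of October 2034: 2034-10-06.
November 2034 — 1st Friday is 2034-11-03.
1st Friday of December 2034: 2034-12-01.
January 2035 — 1st Friday is 2035-01-05.
February 2035 — 1st Friday is 2035-02-02.
March 2035 — 1st Friday is 2035-03-02.
1st Friday of April 2035: 2035-04-06.

2035-04-06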